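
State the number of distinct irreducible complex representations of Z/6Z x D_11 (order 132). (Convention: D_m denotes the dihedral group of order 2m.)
42

Why: The number of irreducible complex representations of a finite group equals its number of conjugacy classes. For a direct product, #classes(G x H) = #classes(G) * #classes(H). Z/6Z has 6 classes (abelian), D_11 has 7 classes, so 6 * 7 = 42, so Z/6Z x D_11 (order 132) has exactly 42 irreducible complex representations.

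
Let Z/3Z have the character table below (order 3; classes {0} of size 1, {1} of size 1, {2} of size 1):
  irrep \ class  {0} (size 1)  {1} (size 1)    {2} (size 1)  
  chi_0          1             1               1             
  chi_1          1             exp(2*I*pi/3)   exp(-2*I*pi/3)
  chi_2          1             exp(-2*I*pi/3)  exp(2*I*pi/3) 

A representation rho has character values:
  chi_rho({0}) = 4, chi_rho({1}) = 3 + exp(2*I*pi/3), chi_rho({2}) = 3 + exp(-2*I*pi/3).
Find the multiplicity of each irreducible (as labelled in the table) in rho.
Multiplicities: chi_0: 3, chi_1: 1, chi_2: 0.

Explanation: Use <chi_rho, chi> = (1/|G|) sum_C |C| * chi_rho(C) * conj(chi(C)) with |G| = 3 for each irreducible chi in the table:
  <chi_rho, chi_0> = (1/3)[1*(4)*conj(1) + 1*(3 + exp(2*I*pi/3))*conj(1) + 1*(3 + exp(-2*I*pi/3))*conj(1)]
      = (1/3)[(4) + (3 + exp(2*I*pi/3)) + (3 + exp(-2*I*pi/3))] = 9/3 = 3
  <chi_rho, chi_1> = (1/3)[1*(4)*conj(1) + 1*(3 + exp(2*I*pi/3))*conj(exp(2*I*pi/3)) + 1*(3 + exp(-2*I*pi/3))*conj(exp(-2*I*pi/3))]
      = (1/3)[(4) + (1 + 3*exp(-2*I*pi/3)) + (1 + 3*exp(2*I*pi/3))] = 3/3 = 1
  <chi_rho, chi_2> = (1/3)[1*(4)*conj(1) + 1*(3 + exp(2*I*pi/3))*conj(exp(-2*I*pi/3)) + 1*(3 + exp(-2*I*pi/3))*conj(exp(2*I*pi/3))]
      = (1/3)[(4) + (exp(-2*I*pi/3) + 3*exp(2*I*pi/3)) + (3*exp(-2*I*pi/3) + exp(2*I*pi/3))] = 0/3 = 0
(Exp terms are combined using exp(i*s)*conj(exp(i*t)) = exp(i*(s-t)), and sums of them are collapsed using the identity that for every m > 1 the m distinct m-th roots of unity sum to 0, e.g. 1 + exp(2*I*pi/3) + exp(-2*I*pi/3) = 0.)
Dimension check: dim(rho) = sum (mult * dim) = 3*1 + 1*1 + 0*1 = 4 = chi_rho(e) = 4.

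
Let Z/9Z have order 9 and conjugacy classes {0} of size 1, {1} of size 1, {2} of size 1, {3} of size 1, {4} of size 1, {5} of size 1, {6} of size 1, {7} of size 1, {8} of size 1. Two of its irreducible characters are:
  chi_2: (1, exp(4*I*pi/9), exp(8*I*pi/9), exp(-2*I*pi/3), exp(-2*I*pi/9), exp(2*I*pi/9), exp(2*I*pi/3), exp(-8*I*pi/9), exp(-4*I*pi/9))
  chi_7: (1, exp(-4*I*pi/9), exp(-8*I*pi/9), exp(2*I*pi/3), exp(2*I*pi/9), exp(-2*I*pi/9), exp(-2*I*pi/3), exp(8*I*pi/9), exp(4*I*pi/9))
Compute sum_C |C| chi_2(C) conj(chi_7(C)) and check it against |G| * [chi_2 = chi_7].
Sum = 0; so <chi_2, chi_7> = 0 (distinct irreducibles are orthogonal).

Explanation: Compute term by term over conjugacy classes (|C| * chi_2(C) * conj(chi_7(C))):
  1*(1)*conj(1) + 1*(exp(4*I*pi/9))*conj(exp(-4*I*pi/9)) + 1*(exp(8*I*pi/9))*conj(exp(-8*I*pi/9)) + 1*(exp(-2*I*pi/3))*conj(exp(2*I*pi/3)) + 1*(exp(-2*I*pi/9))*conj(exp(2*I*pi/9)) + 1*(exp(2*I*pi/9))*conj(exp(-2*I*pi/9)) + 1*(exp(2*I*pi/3))*conj(exp(-2*I*pi/3)) + 1*(exp(-8*I*pi/9))*conj(exp(8*I*pi/9)) + 1*(exp(-4*I*pi/9))*conj(exp(4*I*pi/9))
  = (1) + (exp(8*I*pi/9)) + (exp(-2*I*pi/9)) + (exp(2*I*pi/3)) + (exp(-4*I*pi/9)) + (exp(4*I*pi/9)) + (exp(-2*I*pi/3)) + (exp(2*I*pi/9)) + (exp(-8*I*pi/9))
  = 0.
(Exp terms are combined using exp(i*s)*conj(exp(i*t)) = exp(i*(s-t)), and sums of them are collapsed using the identity that for every m > 1 the m distinct m-th roots of unity sum to 0, e.g. 1 + exp(2*I*pi/3) + exp(-2*I*pi/3) = 0.)
Dividing by |G| = 9 gives 0/9 = 0, matching the row-orthogonality relation <chi_2, chi_7> = [chi_2 = chi_7].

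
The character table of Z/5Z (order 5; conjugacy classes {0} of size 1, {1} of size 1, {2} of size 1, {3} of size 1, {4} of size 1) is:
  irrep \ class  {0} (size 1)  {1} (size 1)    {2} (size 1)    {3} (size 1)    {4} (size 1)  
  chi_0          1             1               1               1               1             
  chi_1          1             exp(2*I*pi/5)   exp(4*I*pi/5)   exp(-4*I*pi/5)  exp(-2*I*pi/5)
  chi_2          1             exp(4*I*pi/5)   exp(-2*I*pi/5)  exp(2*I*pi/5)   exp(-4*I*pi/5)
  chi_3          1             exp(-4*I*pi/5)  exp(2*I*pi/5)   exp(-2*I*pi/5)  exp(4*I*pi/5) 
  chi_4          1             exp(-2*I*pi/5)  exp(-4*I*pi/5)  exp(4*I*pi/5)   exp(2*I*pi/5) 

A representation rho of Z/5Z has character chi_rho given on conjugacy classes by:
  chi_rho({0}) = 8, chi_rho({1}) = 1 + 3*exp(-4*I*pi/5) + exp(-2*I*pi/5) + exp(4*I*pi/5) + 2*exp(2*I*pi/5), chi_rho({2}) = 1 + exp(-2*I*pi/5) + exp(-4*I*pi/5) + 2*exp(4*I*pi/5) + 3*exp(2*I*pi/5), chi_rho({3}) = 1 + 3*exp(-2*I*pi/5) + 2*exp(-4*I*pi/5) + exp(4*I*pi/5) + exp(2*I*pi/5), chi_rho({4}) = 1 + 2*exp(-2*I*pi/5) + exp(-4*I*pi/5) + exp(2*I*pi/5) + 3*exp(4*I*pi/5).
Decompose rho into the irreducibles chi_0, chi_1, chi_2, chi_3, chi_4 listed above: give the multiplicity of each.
Multiplicities: chi_0: 1, chi_1: 2, chi_2: 1, chi_3: 3, chi_4: 1.

Working: Use <chi_rho, chi> = (1/|G|) sum_C |C| * chi_rho(C) * conj(chi(C)) with |G| = 5 for each irreducible chi in the table:
  <chi_rho, chi_0> = (1/5)[1*(8)*conj(1) + 1*(1 + 3*exp(-4*I*pi/5) + exp(-2*I*pi/5) + exp(4*I*pi/5) + 2*exp(2*I*pi/5))*conj(1) + 1*(1 + exp(-2*I*pi/5) + exp(-4*I*pi/5) + 2*exp(4*I*pi/5) + 3*exp(2*I*pi/5))*conj(1) + 1*(1 + 3*exp(-2*I*pi/5) + 2*exp(-4*I*pi/5) + exp(4*I*pi/5) + exp(2*I*pi/5))*conj(1) + 1*(1 + 2*exp(-2*I*pi/5) + exp(-4*I*pi/5) + exp(2*I*pi/5) + 3*exp(4*I*pi/5))*conj(1)]
      = (1/5)[(8) + (1 + 3*exp(-4*I*pi/5) + exp(-2*I*pi/5) + exp(4*I*pi/5) + 2*exp(2*I*pi/5)) + (1 + exp(-2*I*pi/5) + exp(-4*I*pi/5) + 2*exp(4*I*pi/5) + 3*exp(2*I*pi/5)) + (1 + 3*exp(-2*I*pi/5) + 2*exp(-4*I*pi/5) + exp(4*I*pi/5) + exp(2*I*pi/5)) + (1 + 2*exp(-2*I*pi/5) + exp(-4*I*pi/5) + exp(2*I*pi/5) + 3*exp(4*I*pi/5))] = 5/5 = 1
  <chi_rho, chi_1> = (1/5)[1*(8)*conj(1) + 1*(1 + 3*exp(-4*I*pi/5) + exp(-2*I*pi/5) + exp(4*I*pi/5) + 2*exp(2*I*pi/5))*conj(exp(2*I*pi/5)) + 1*(1 + exp(-2*I*pi/5) + exp(-4*I*pi/5) + 2*exp(4*I*pi/5) + 3*exp(2*I*pi/5))*conj(exp(4*I*pi/5)) + 1*(1 + 3*exp(-2*I*pi/5) + 2*exp(-4*I*pi/5) + exp(4*I*pi/5) + exp(2*I*pi/5))*conj(exp(-4*I*pi/5)) + 1*(1 + 2*exp(-2*I*pi/5) + exp(-4*I*pi/5) + exp(2*I*pi/5) + 3*exp(4*I*pi/5))*conj(exp(-2*I*pi/5))]
      = (1/5)[(8) + (2 + exp(-2*I*pi/5) + exp(-4*I*pi/5) + exp(2*I*pi/5) + 3*exp(4*I*pi/5)) + (2 + 3*exp(-2*I*pi/5) + exp(-4*I*pi/5) + exp(4*I*pi/5) + exp(2*I*pi/5)) + (2 + exp(-2*I*pi/5) + exp(-4*I*pi/5) + exp(4*I*pi/5) + 3*exp(2*I*pi/5)) + (2 + 3*exp(-4*I*pi/5) + exp(-2*I*pi/5) + exp(4*I*pi/5) + exp(2*I*pi/5))] = 10/5 = 2
  <chi_rho, chi_2> = (1/5)[1*(8)*conj(1) + 1*(1 + 3*exp(-4*I*pi/5) + exp(-2*I*pi/5) + exp(4*I*pi/5) + 2*exp(2*I*pi/5))*conj(exp(4*I*pi/5)) + 1*(1 + exp(-2*I*pi/5) + exp(-4*I*pi/5) + 2*exp(4*I*pi/5) + 3*exp(2*I*pi/5))*conj(exp(-2*I*pi/5)) + 1*(1 + 3*exp(-2*I*pi/5) + 2*exp(-4*I*pi/5) + exp(4*I*pi/5) + exp(2*I*pi/5))*conj(exp(2*I*pi/5)) + 1*(1 + 2*exp(-2*I*pi/5) + exp(-4*I*pi/5) + exp(2*I*pi/5) + 3*exp(4*I*pi/5))*conj(exp(-4*I*pi/5))]
      = (1/5)[(8) + (1 + 2*exp(-2*I*pi/5) + exp(-4*I*pi/5) + exp(4*I*pi/5) + 3*exp(2*I*pi/5)) + (1 + 2*exp(-4*I*pi/5) + exp(-2*I*pi/5) + exp(2*I*pi/5) + 3*exp(4*I*pi/5)) + (1 + 3*exp(-4*I*pi/5) + exp(-2*I*pi/5) + exp(2*I*pi/5) + 2*exp(4*I*pi/5)) + (1 + 3*exp(-2*I*pi/5) + exp(-4*I*pi/5) + exp(4*I*pi/5) + 2*exp(2*I*pi/5))] = 5/5 = 1
  <chi_rho, chi_3> = (1/5)[1*(8)*conj(1) + 1*(1 + 3*exp(-4*I*pi/5) + exp(-2*I*pi/5) + exp(4*I*pi/5) + 2*exp(2*I*pi/5))*conj(exp(-4*I*pi/5)) + 1*(1 + exp(-2*I*pi/5) + exp(-4*I*pi/5) + 2*exp(4*I*pi/5) + 3*exp(2*I*pi/5))*conj(exp(2*I*pi/5)) + 1*(1 + 3*exp(-2*I*pi/5) + 2*exp(-4*I*pi/5) + exp(4*I*pi/5) + exp(2*I*pi/5))*conj(exp(-2*I*pi/5)) + 1*(1 + 2*exp(-2*I*pi/5) + exp(-4*I*pi/5) + exp(2*I*pi/5) + 3*exp(4*I*pi/5))*conj(exp(4*I*pi/5))]
      = (1/5)[(8) + (3 + 2*exp(-4*I*pi/5) + exp(-2*I*pi/5) + exp(4*I*pi/5) + exp(2*I*pi/5)) + (3 + exp(-2*I*pi/5) + exp(-4*I*pi/5) + exp(4*I*pi/5) + 2*exp(2*I*pi/5)) + (3 + 2*exp(-2*I*pi/5) + exp(-4*I*pi/5) + exp(4*I*pi/5) + exp(2*I*pi/5)) + (3 + exp(-2*I*pi/5) + exp(-4*I*pi/5) + exp(2*I*pi/5) + 2*exp(4*I*pi/5))] = 15/5 = 3
  <chi_rho, chi_4> = (1/5)[1*(8)*conj(1) + 1*(1 + 3*exp(-4*I*pi/5) + exp(-2*I*pi/5) + exp(4*I*pi/5) + 2*exp(2*I*pi/5))*conj(exp(-2*I*pi/5)) + 1*(1 + exp(-2*I*pi/5) + exp(-4*I*pi/5) + 2*exp(4*I*pi/5) + 3*exp(2*I*pi/5))*conj(exp(-4*I*pi/5)) + 1*(1 + 3*exp(-2*I*pi/5) + 2*exp(-4*I*pi/5) + exp(4*I*pi/5) + exp(2*I*pi/5))*conj(exp(4*I*pi/5)) + 1*(1 + 2*exp(-2*I*pi/5) + exp(-4*I*pi/5) + exp(2*I*pi/5) + 3*exp(4*I*pi/5))*conj(exp(2*I*pi/5))]
      = (1/5)[(8) + (1 + 3*exp(-2*I*pi/5) + exp(-4*I*pi/5) + exp(2*I*pi/5) + 2*exp(4*I*pi/5)) + (1 + 2*exp(-2*I*pi/5) + 3*exp(-4*I*pi/5) + exp(4*I*pi/5) + exp(2*I*pi/5)) + (1 + exp(-2*I*pi/5) + exp(-4*I*pi/5) + 3*exp(4*I*pi/5) + 2*exp(2*I*pi/5)) + (1 + 2*exp(-4*I*pi/5) + exp(-2*I*pi/5) + exp(4*I*pi/5) + 3*exp(2*I*pi/5))] = 5/5 = 1
(Exp terms are combined using exp(i*s)*conj(exp(i*t)) = exp(i*(s-t)), and sums of them are collapsed using the identity that for every m > 1 the m distinct m-th roots of unity sum to 0, e.g. 1 + exp(2*I*pi/3) + exp(-2*I*pi/3) = 0.)
Dimension check: dim(rho) = sum (mult * dim) = 1*1 + 2*1 + 1*1 + 3*1 + 1*1 = 8 = chi_rho(e) = 8.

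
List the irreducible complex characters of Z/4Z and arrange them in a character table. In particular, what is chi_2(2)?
Character table of Z/4Z (irreps indexed chi_0,...,chi_3 with chi_k(m) = zeta_4^(k*m), zeta_4 = exp(2*pi*i/4)):
  irrep \ class  {0} (size 1)  {1} (size 1)  {2} (size 1)  {3} (size 1)
  chi_0          1             1             1             1           
  chi_1          1             I             -1            -I          
  chi_2          1             -1            1             -1          
  chi_3          1             -I            -1            I           

Spot check: chi_2(2) = zeta_4^(2*2) = zeta_4^4 = 1.

Argument: Z/4Z is abelian, so all 4 irreducible complex representations are 1-dimensional. They are given by chi_k(m) = zeta_4^(k*m) for k = 0,...,3. Row orthogonality: sum_m chi_k(m) conj(chi_l(m)) = 4 * [k = l].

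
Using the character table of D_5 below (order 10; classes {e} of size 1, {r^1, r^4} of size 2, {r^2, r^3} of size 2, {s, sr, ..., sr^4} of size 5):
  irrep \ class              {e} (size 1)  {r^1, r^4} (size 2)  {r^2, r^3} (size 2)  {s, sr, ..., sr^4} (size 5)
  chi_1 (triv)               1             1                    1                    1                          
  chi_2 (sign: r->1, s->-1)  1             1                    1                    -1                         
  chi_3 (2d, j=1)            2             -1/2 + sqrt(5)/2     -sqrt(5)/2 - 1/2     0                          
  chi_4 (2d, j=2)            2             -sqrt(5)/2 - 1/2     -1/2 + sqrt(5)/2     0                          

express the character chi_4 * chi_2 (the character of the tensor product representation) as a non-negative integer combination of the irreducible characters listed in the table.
chi_4 tensor chi_2 = chi_4 (all other irreducibles have multiplicity 0).

Working: The character of a tensor product is the pointwise product (chi_4 * chi_2)(C) = chi_4(C) * chi_2(C):
  {e}: (2)*(1), {r^1, r^4}: (-sqrt(5)/2 - 1/2)*(1), {r^2, r^3}: (-1/2 + sqrt(5)/2)*(1), {s, sr, ..., sr^4}: (0)*(-1)
so (chi_4 * chi_2) takes values
  {e} -> 2, {r^1, r^4} -> -sqrt(5)/2 - 1/2, {r^2, r^3} -> -1/2 + sqrt(5)/2, {s, sr, ..., sr^4} -> 0.
Now take the inner product of this character with each irreducible chi from the table, <chi_4*chi_2, chi> = (1/10) sum_C |C| (chi_4*chi_2)(C) conj(chi(C)):
  <chi_4*chi_2, chi_1> = (1/10)[1*(2)*conj(1) + 2*(-sqrt(5)/2 - 1/2)*conj(1) + 2*(-1/2 + sqrt(5)/2)*conj(1) + 5*(0)*conj(1)]
      = (1/10)[(2) + (-sqrt(5) - 1) + (-1 + sqrt(5)) + (0)] = 0/10 = 0
  <chi_4*chi_2, chi_2> = (1/10)[1*(2)*conj(1) + 2*(-sqrt(5)/2 - 1/2)*conj(1) + 2*(-1/2 + sqrt(5)/2)*conj(1) + 5*(0)*conj(-1)]
      = (1/10)[(2) + (-sqrt(5) - 1) + (-1 + sqrt(5)) + (0)] = 0/10 = 0
  <chi_4*chi_2, chi_3> = (1/10)[1*(2)*conj(2) + 2*(-sqrt(5)/2 - 1/2)*conj(-1/2 + sqrt(5)/2) + 2*(-1/2 + sqrt(5)/2)*conj(-sqrt(5)/2 - 1/2) + 5*(0)*conj(0)]
      = (1/10)[(4) + (-2) + (-2) + (0)] = 0/10 = 0
  <chi_4*chi_2, chi_4> = (1/10)[1*(2)*conj(2) + 2*(-sqrt(5)/2 - 1/2)*conj(-sqrt(5)/2 - 1/2) + 2*(-1/2 + sqrt(5)/2)*conj(-1/2 + sqrt(5)/2) + 5*(0)*conj(0)]
      = (1/10)[(4) + (sqrt(5) + 3) + (3 - sqrt(5)) + (0)] = 10/10 = 1
Hence the multiplicities are chi_4: 1. Dimension check: dim(chi_4)*dim(chi_2) = 2*1 = 2 and sum (mult * dim) = 1*2 = 2.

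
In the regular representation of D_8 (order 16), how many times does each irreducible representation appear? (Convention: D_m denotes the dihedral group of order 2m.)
Each irreducible V_i of dimension d_i appears with multiplicity d_i, i.e. rho_reg = (direct sum over all irreducibles V_i) d_i V_i. The irreducible dimensions for D_8 are 1, 1, 1, 1, 2, 2, 2: 4 irreducibles of dimension 1, each with multiplicity 1; 3 irreducibles of dimension 2, each with multiplicity 2. Total dimension 4*1*1 + 3*2*2 = 16 = |G|.

Working: General theorem: in the regular representation of a finite group G, each irreducible appears with multiplicity equal to its dimension. Check: dim(rho_reg) = sum d_i^2 = 1 + 1 + 1 + 1 + 4 + 4 + 4 = 16 = |G|.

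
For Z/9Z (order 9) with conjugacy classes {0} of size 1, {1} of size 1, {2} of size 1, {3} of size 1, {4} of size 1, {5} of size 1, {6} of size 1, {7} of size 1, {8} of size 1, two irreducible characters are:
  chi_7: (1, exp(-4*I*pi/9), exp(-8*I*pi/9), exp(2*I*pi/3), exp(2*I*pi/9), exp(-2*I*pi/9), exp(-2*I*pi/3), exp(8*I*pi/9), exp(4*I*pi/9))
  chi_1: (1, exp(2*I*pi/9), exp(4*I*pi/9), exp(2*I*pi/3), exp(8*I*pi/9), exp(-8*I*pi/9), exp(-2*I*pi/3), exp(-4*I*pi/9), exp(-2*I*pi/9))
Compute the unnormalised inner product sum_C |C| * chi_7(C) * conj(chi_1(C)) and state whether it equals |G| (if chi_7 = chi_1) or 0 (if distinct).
Sum = 0; so <chi_7, chi_1> = 0 (distinct irreducibles are orthogonal).

Derivation: Compute term by term over conjugacy classes (|C| * chi_7(C) * conj(chi_1(C))):
  1*(1)*conj(1) + 1*(exp(-4*I*pi/9))*conj(exp(2*I*pi/9)) + 1*(exp(-8*I*pi/9))*conj(exp(4*I*pi/9)) + 1*(exp(2*I*pi/3))*conj(exp(2*I*pi/3)) + 1*(exp(2*I*pi/9))*conj(exp(8*I*pi/9)) + 1*(exp(-2*I*pi/9))*conj(exp(-8*I*pi/9)) + 1*(exp(-2*I*pi/3))*conj(exp(-2*I*pi/3)) + 1*(exp(8*I*pi/9))*conj(exp(-4*I*pi/9)) + 1*(exp(4*I*pi/9))*conj(exp(-2*I*pi/9))
  = (1) + (exp(-2*I*pi/3)) + (exp(2*I*pi/3)) + (1) + (exp(-2*I*pi/3)) + (exp(2*I*pi/3)) + (1) + (exp(-2*I*pi/3)) + (exp(2*I*pi/3))
  = 0.
(Exp terms are combined using exp(i*s)*conj(exp(i*t)) = exp(i*(s-t)), and sums of them are collapsed using the identity that for every m > 1 the m distinct m-th roots of unity sum to 0, e.g. 1 + exp(2*I*pi/3) + exp(-2*I*pi/3) = 0.)
Dividing by |G| = 9 gives 0/9 = 0, matching the row-orthogonality relation <chi_7, chi_1> = [chi_7 = chi_1].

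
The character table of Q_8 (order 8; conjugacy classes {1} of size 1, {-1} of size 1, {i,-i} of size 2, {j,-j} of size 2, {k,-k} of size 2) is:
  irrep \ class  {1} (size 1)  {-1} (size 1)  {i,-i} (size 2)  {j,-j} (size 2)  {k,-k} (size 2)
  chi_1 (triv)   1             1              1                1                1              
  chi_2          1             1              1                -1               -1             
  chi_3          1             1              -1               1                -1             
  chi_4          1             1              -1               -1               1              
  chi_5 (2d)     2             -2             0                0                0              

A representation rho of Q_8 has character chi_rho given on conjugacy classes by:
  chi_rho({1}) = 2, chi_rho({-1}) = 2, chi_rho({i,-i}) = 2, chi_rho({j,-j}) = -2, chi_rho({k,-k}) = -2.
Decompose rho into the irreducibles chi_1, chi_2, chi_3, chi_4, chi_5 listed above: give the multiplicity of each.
Multiplicities: chi_1: 0, chi_2: 2, chi_3: 0, chi_4: 0, chi_5: 0.

Details: Use <chi_rho, chi> = (1/|G|) sum_C |C| * chi_rho(C) * conj(chi(C)) with |G| = 8 for each irreducible chi in the table:
  <chi_rho, chi_1> = (1/8)[1*(2)*conj(1) + 1*(2)*conj(1) + 2*(2)*conj(1) + 2*(-2)*conj(1) + 2*(-2)*conj(1)]
      = (1/8)[(2) + (2) + (4) + (-4) + (-4)] = 0/8 = 0
  <chi_rho, chi_2> = (1/8)[1*(2)*conj(1) + 1*(2)*conj(1) + 2*(2)*conj(1) + 2*(-2)*conj(-1) + 2*(-2)*conj(-1)]
      = (1/8)[(2) + (2) + (4) + (4) + (4)] = 16/8 = 2
  <chi_rho, chi_3> = (1/8)[1*(2)*conj(1) + 1*(2)*conj(1) + 2*(2)*conj(-1) + 2*(-2)*conj(1) + 2*(-2)*conj(-1)]
      = (1/8)[(2) + (2) + (-4) + (-4) + (4)] = 0/8 = 0
  <chi_rho, chi_4> = (1/8)[1*(2)*conj(1) + 1*(2)*conj(1) + 2*(2)*conj(-1) + 2*(-2)*conj(-1) + 2*(-2)*conj(1)]
      = (1/8)[(2) + (2) + (-4) + (4) + (-4)] = 0/8 = 0
  <chi_rho, chi_5> = (1/8)[1*(2)*conj(2) + 1*(2)*conj(-2) + 2*(2)*conj(0) + 2*(-2)*conj(0) + 2*(-2)*conj(0)]
      = (1/8)[(4) + (-4) + (0) + (0) + (0)] = 0/8 = 0
Dimension check: dim(rho) = sum (mult * dim) = 0*1 + 2*1 + 0*1 + 0*1 + 0*2 = 2 = chi_rho(e) = 2.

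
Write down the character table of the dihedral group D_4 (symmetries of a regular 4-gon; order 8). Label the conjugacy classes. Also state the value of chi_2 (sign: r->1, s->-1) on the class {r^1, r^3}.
Conjugacy classes: {e} of size 1, {r^2} of size 1, {r^1, r^3} of size 2, {s, sr^2, ...} of size 2, {sr, sr^3, ...} of size 2.
Character table:
  irrep \ class              {e} (size 1)  {r^2} (size 1)  {r^1, r^3} (size 2)  {s, sr^2, ...} (size 2)  {sr, sr^3, ...} (size 2)
  chi_1 (triv)               1             1               1                    1                        1                       
  chi_2 (sign: r->1, s->-1)  1             1               1                    -1                       -1                      
  chi_3 (r->-1, s->1)        1             1               -1                   1                        -1                      
  chi_4 (r->-1, s->-1)       1             1               -1                   -1                       1                       
  chi_5 (2d, j=1)            2             -2              0                    0                        0                       

Spot check: chi_2 (sign: r->1, s->-1) on {r^1, r^3} = 1.

Explanation: D_4 has order 2*4 = 8 with 5 conjugacy classes, hence 5 irreducibles. Sum of squared dims 1 + 1 + 1 + 1 + 4 = 8 = |G|. Linear characters come from the abelianisation; the 2-dimensional irreps have character r^k -> 2*cos(2*pi*j*k/4), reflections -> 0.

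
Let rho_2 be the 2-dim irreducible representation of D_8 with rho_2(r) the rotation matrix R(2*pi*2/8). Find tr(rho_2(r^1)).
chi_{rho_2}(r^1) = 2*cos(2*pi*2*1/8) = 0

Justification: rho_2(r^1) is rotation by angle 2*pi*2*1/8, whose trace is 2*cos(2*pi*2*1/8) = 0.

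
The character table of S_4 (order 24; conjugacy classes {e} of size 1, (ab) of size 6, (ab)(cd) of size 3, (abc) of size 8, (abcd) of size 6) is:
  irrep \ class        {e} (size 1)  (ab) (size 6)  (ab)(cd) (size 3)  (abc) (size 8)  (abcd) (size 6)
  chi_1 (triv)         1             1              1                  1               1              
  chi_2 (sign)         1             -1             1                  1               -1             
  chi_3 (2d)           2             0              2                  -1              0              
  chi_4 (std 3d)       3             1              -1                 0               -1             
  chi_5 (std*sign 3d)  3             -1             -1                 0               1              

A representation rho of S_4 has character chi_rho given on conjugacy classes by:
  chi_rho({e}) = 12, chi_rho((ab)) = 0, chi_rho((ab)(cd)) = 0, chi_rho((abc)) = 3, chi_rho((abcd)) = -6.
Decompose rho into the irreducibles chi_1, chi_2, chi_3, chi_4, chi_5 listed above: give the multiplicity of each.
Multiplicities: chi_1: 0, chi_2: 3, chi_3: 0, chi_4: 3, chi_5: 0.

Solution. Use <chi_rho, chi> = (1/|G|) sum_C |C| * chi_rho(C) * conj(chi(C)) with |G| = 24 for each irreducible chi in the table:
  <chi_rho, chi_1> = (1/24)[1*(12)*conj(1) + 6*(0)*conj(1) + 3*(0)*conj(1) + 8*(3)*conj(1) + 6*(-6)*conj(1)]
      = (1/24)[(12) + (0) + (0) + (24) + (-36)] = 0/24 = 0
  <chi_rho, chi_2> = (1/24)[1*(12)*conj(1) + 6*(0)*conj(-1) + 3*(0)*conj(1) + 8*(3)*conj(1) + 6*(-6)*conj(-1)]
      = (1/24)[(12) + (0) + (0) + (24) + (36)] = 72/24 = 3
  <chi_rho, chi_3> = (1/24)[1*(12)*conj(2) + 6*(0)*conj(0) + 3*(0)*conj(2) + 8*(3)*conj(-1) + 6*(-6)*conj(0)]
      = (1/24)[(24) + (0) + (0) + (-24) + (0)] = 0/24 = 0
  <chi_rho, chi_4> = (1/24)[1*(12)*conj(3) + 6*(0)*conj(1) + 3*(0)*conj(-1) + 8*(3)*conj(0) + 6*(-6)*conj(-1)]
      = (1/24)[(36) + (0) + (0) + (0) + (36)] = 72/24 = 3
  <chi_rho, chi_5> = (1/24)[1*(12)*conj(3) + 6*(0)*conj(-1) + 3*(0)*conj(-1) + 8*(3)*conj(0) + 6*(-6)*conj(1)]
      = (1/24)[(36) + (0) + (0) + (0) + (-36)] = 0/24 = 0
Dimension check: dim(rho) = sum (mult * dim) = 0*1 + 3*1 + 0*2 + 3*3 + 0*3 = 12 = chi_rho(e) = 12.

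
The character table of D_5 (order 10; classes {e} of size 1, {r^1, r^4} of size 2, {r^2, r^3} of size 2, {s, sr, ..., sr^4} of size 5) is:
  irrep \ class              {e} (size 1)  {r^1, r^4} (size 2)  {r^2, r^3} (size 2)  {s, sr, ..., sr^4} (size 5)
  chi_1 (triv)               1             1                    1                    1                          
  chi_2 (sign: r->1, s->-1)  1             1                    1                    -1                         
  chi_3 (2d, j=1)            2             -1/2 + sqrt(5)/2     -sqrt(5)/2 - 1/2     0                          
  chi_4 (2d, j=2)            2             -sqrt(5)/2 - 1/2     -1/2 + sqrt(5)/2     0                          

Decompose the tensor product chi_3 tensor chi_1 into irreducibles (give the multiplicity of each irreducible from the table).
chi_3 tensor chi_1 = chi_3 (all other irreducibles have multiplicity 0).

Why: The character of a tensor product is the pointwise product (chi_3 * chi_1)(C) = chi_3(C) * chi_1(C):
  {e}: (2)*(1), {r^1, r^4}: (-1/2 + sqrt(5)/2)*(1), {r^2, r^3}: (-sqrt(5)/2 - 1/2)*(1), {s, sr, ..., sr^4}: (0)*(1)
so (chi_3 * chi_1) takes values
  {e} -> 2, {r^1, r^4} -> -1/2 + sqrt(5)/2, {r^2, r^3} -> -sqrt(5)/2 - 1/2, {s, sr, ..., sr^4} -> 0.
Now take the inner product of this character with each irreducible chi from the table, <chi_3*chi_1, chi> = (1/10) sum_C |C| (chi_3*chi_1)(C) conj(chi(C)):
  <chi_3*chi_1, chi_1> = (1/10)[1*(2)*conj(1) + 2*(-1/2 + sqrt(5)/2)*conj(1) + 2*(-sqrt(5)/2 - 1/2)*conj(1) + 5*(0)*conj(1)]
      = (1/10)[(2) + (-1 + sqrt(5)) + (-sqrt(5) - 1) + (0)] = 0/10 = 0
  <chi_3*chi_1, chi_2> = (1/10)[1*(2)*conj(1) + 2*(-1/2 + sqrt(5)/2)*conj(1) + 2*(-sqrt(5)/2 - 1/2)*conj(1) + 5*(0)*conj(-1)]
      = (1/10)[(2) + (-1 + sqrt(5)) + (-sqrt(5) - 1) + (0)] = 0/10 = 0
  <chi_3*chi_1, chi_3> = (1/10)[1*(2)*conj(2) + 2*(-1/2 + sqrt(5)/2)*conj(-1/2 + sqrt(5)/2) + 2*(-sqrt(5)/2 - 1/2)*conj(-sqrt(5)/2 - 1/2) + 5*(0)*conj(0)]
      = (1/10)[(4) + (3 - sqrt(5)) + (sqrt(5) + 3) + (0)] = 10/10 = 1
  <chi_3*chi_1, chi_4> = (1/10)[1*(2)*conj(2) + 2*(-1/2 + sqrt(5)/2)*conj(-sqrt(5)/2 - 1/2) + 2*(-sqrt(5)/2 - 1/2)*conj(-1/2 + sqrt(5)/2) + 5*(0)*conj(0)]
      = (1/10)[(4) + (-2) + (-2) + (0)] = 0/10 = 0
Hence the multiplicities are chi_3: 1. Dimension check: dim(chi_3)*dim(chi_1) = 2*1 = 2 and sum (mult * dim) = 1*2 = 2.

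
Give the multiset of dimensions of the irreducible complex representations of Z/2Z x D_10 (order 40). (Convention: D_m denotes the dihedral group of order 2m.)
Dimensions: 1, 1, 1, 1, 1, 1, 1, 1, 2, 2, 2, 2, 2, 2, 2, 2

Argument: There are 16 irreducibles (= number of conjugacy classes). Their dimensions d_i satisfy sum d_i^2 = |G| = 40: 1 + 1 + 1 + 1 + 1 + 1 + 1 + 1 + 4 + 4 + 4 + 4 + 4 + 4 + 4 + 4 = 40. (For the product with Z/2Z: each of the 2 1-dim characters of Z/2Z tensors with each irrep of D_10, giving 2 copies of each D_10-dimension.)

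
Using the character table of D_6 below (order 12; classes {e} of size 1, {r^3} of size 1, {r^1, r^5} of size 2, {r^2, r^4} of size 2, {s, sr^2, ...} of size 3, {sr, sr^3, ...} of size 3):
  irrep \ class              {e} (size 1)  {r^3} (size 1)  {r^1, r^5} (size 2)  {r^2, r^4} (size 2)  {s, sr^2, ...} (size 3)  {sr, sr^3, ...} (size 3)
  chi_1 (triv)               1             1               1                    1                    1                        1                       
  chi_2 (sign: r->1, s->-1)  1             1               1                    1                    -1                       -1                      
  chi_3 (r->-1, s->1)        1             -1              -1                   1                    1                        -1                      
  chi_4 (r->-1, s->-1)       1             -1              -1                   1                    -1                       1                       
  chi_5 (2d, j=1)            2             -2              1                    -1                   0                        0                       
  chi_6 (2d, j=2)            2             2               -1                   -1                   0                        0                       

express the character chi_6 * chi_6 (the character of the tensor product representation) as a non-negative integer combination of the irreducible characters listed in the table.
chi_6 tensor chi_6 = chi_1 + chi_2 + chi_6 (all other irreducibles have multiplicity 0).

Proof sketch: The character of a tensor product is the pointwise product (chi_6 * chi_6)(C) = chi_6(C) * chi_6(C):
  {e}: (2)*(2), {r^3}: (2)*(2), {r^1, r^5}: (-1)*(-1), {r^2, r^4}: (-1)*(-1), {s, sr^2, ...}: (0)*(0), {sr, sr^3, ...}: (0)*(0)
so (chi_6 * chi_6) takes values
  {e} -> 4, {r^3} -> 4, {r^1, r^5} -> 1, {r^2, r^4} -> 1, {s, sr^2, ...} -> 0, {sr, sr^3, ...} -> 0.
Now take the inner product of this character with each irreducible chi from the table, <chi_6*chi_6, chi> = (1/12) sum_C |C| (chi_6*chi_6)(C) conj(chi(C)):
  <chi_6*chi_6, chi_1> = (1/12)[1*(4)*conj(1) + 1*(4)*conj(1) + 2*(1)*conj(1) + 2*(1)*conj(1) + 3*(0)*conj(1) + 3*(0)*conj(1)]
      = (1/12)[(4) + (4) + (2) + (2) + (0) + (0)] = 12/12 = 1
  <chi_6*chi_6, chi_2> = (1/12)[1*(4)*conj(1) + 1*(4)*conj(1) + 2*(1)*conj(1) + 2*(1)*conj(1) + 3*(0)*conj(-1) + 3*(0)*conj(-1)]
      = (1/12)[(4) + (4) + (2) + (2) + (0) + (0)] = 12/12 = 1
  <chi_6*chi_6, chi_3> = (1/12)[1*(4)*conj(1) + 1*(4)*conj(-1) + 2*(1)*conj(-1) + 2*(1)*conj(1) + 3*(0)*conj(1) + 3*(0)*conj(-1)]
      = (1/12)[(4) + (-4) + (-2) + (2) + (0) + (0)] = 0/12 = 0
  <chi_6*chi_6, chi_4> = (1/12)[1*(4)*conj(1) + 1*(4)*conj(-1) + 2*(1)*conj(-1) + 2*(1)*conj(1) + 3*(0)*conj(-1) + 3*(0)*conj(1)]
      = (1/12)[(4) + (-4) + (-2) + (2) + (0) + (0)] = 0/12 = 0
  <chi_6*chi_6, chi_5> = (1/12)[1*(4)*conj(2) + 1*(4)*conj(-2) + 2*(1)*conj(1) + 2*(1)*conj(-1) + 3*(0)*conj(0) + 3*(0)*conj(0)]
      = (1/12)[(8) + (-8) + (2) + (-2) + (0) + (0)] = 0/12 = 0
  <chi_6*chi_6, chi_6> = (1/12)[1*(4)*conj(2) + 1*(4)*conj(2) + 2*(1)*conj(-1) + 2*(1)*conj(-1) + 3*(0)*conj(0) + 3*(0)*conj(0)]
      = (1/12)[(8) + (8) + (-2) + (-2) + (0) + (0)] = 12/12 = 1
Hence the multiplicities are chi_1: 1, chi_2: 1, chi_6: 1. Dimension check: dim(chi_6)*dim(chi_6) = 2*2 = 4 and sum (mult * dim) = 1*1 + 1*1 + 1*2 = 4.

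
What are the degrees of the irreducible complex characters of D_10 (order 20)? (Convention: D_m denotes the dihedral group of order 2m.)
Dimensions: 1, 1, 1, 1, 2, 2, 2, 2

Why: There are 8 irreducibles (= number of conjugacy classes). Their dimensions d_i satisfy sum d_i^2 = |G| = 20: 1 + 1 + 1 + 1 + 4 + 4 + 4 + 4 = 20.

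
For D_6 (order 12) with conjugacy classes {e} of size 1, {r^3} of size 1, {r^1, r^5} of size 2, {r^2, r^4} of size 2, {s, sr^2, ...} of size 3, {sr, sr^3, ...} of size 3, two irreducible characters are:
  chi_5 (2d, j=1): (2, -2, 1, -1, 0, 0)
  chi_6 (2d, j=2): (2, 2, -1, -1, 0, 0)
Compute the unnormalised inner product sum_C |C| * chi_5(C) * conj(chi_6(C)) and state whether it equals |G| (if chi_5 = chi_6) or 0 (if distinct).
Sum = 0; so <chi_5, chi_6> = 0 (distinct irreducibles are orthogonal).

Explanation: Compute term by term over conjugacy classes (|C| * chi_5(C) * conj(chi_6(C))):
  1*(2)*conj(2) + 1*(-2)*conj(2) + 2*(1)*conj(-1) + 2*(-1)*conj(-1) + 3*(0)*conj(0) + 3*(0)*conj(0)
  = (4) + (-4) + (-2) + (2) + (0) + (0)
  = 0.
Dividing by |G| = 12 gives 0/12 = 0, matching the row-orthogonality relation <chi_5, chi_6> = [chi_5 = chi_6].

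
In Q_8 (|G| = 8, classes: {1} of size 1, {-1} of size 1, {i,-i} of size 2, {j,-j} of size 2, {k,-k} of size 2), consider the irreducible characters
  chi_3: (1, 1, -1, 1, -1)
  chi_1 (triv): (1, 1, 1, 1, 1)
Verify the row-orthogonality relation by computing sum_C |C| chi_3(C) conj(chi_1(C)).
Sum = 0; so <chi_3, chi_1> = 0 (distinct irreducibles are orthogonal).

Proof sketch: Compute term by term over conjugacy classes (|C| * chi_3(C) * conj(chi_1(C))):
  1*(1)*conj(1) + 1*(1)*conj(1) + 2*(-1)*conj(1) + 2*(1)*conj(1) + 2*(-1)*conj(1)
  = (1) + (1) + (-2) + (2) + (-2)
  = 0.
Dividing by |G| = 8 gives 0/8 = 0, matching the row-orthogonality relation <chi_3, chi_1> = [chi_3 = chi_1].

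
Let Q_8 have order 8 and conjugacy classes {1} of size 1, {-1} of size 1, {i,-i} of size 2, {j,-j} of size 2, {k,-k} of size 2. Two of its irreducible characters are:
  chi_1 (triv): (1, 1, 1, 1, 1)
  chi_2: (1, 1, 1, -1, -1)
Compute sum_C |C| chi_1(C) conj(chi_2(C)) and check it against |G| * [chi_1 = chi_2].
Sum = 0; so <chi_1, chi_2> = 0 (distinct irreducibles are orthogonal).

Working: Compute term by term over conjugacy classes (|C| * chi_1(C) * conj(chi_2(C))):
  1*(1)*conj(1) + 1*(1)*conj(1) + 2*(1)*conj(1) + 2*(1)*conj(-1) + 2*(1)*conj(-1)
  = (1) + (1) + (2) + (-2) + (-2)
  = 0.
Dividing by |G| = 8 gives 0/8 = 0, matching the row-orthogonality relation <chi_1, chi_2> = [chi_1 = chi_2].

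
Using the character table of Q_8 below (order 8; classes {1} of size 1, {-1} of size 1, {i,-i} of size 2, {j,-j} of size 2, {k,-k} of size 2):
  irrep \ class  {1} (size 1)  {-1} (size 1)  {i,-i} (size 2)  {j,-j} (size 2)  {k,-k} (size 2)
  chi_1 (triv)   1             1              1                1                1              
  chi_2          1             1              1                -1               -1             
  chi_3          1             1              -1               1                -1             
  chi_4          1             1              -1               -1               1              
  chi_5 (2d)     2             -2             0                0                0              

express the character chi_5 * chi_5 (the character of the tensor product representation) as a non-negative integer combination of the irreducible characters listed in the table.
chi_5 tensor chi_5 = chi_1 + chi_2 + chi_3 + chi_4 (all other irreducibles have multiplicity 0).

Why: The character of a tensor product is the pointwise product (chi_5 * chi_5)(C) = chi_5(C) * chi_5(C):
  {1}: (2)*(2), {-1}: (-2)*(-2), {i,-i}: (0)*(0), {j,-j}: (0)*(0), {k,-k}: (0)*(0)
so (chi_5 * chi_5) takes values
  {1} -> 4, {-1} -> 4, {i,-i} -> 0, {j,-j} -> 0, {k,-k} -> 0.
Now take the inner product of this character with each irreducible chi from the table, <chi_5*chi_5, chi> = (1/8) sum_C |C| (chi_5*chi_5)(C) conj(chi(C)):
  <chi_5*chi_5, chi_1> = (1/8)[1*(4)*conj(1) + 1*(4)*conj(1) + 2*(0)*conj(1) + 2*(0)*conj(1) + 2*(0)*conj(1)]
      = (1/8)[(4) + (4) + (0) + (0) + (0)] = 8/8 = 1
  <chi_5*chi_5, chi_2> = (1/8)[1*(4)*conj(1) + 1*(4)*conj(1) + 2*(0)*conj(1) + 2*(0)*conj(-1) + 2*(0)*conj(-1)]
      = (1/8)[(4) + (4) + (0) + (0) + (0)] = 8/8 = 1
  <chi_5*chi_5, chi_3> = (1/8)[1*(4)*conj(1) + 1*(4)*conj(1) + 2*(0)*conj(-1) + 2*(0)*conj(1) + 2*(0)*conj(-1)]
      = (1/8)[(4) + (4) + (0) + (0) + (0)] = 8/8 = 1
  <chi_5*chi_5, chi_4> = (1/8)[1*(4)*conj(1) + 1*(4)*conj(1) + 2*(0)*conj(-1) + 2*(0)*conj(-1) + 2*(0)*conj(1)]
      = (1/8)[(4) + (4) + (0) + (0) + (0)] = 8/8 = 1
  <chi_5*chi_5, chi_5> = (1/8)[1*(4)*conj(2) + 1*(4)*conj(-2) + 2*(0)*conj(0) + 2*(0)*conj(0) + 2*(0)*conj(0)]
      = (1/8)[(8) + (-8) + (0) + (0) + (0)] = 0/8 = 0
Hence the multiplicities are chi_1: 1, chi_2: 1, chi_3: 1, chi_4: 1. Dimension check: dim(chi_5)*dim(chi_5) = 2*2 = 4 and sum (mult * dim) = 1*1 + 1*1 + 1*1 + 1*1 = 4.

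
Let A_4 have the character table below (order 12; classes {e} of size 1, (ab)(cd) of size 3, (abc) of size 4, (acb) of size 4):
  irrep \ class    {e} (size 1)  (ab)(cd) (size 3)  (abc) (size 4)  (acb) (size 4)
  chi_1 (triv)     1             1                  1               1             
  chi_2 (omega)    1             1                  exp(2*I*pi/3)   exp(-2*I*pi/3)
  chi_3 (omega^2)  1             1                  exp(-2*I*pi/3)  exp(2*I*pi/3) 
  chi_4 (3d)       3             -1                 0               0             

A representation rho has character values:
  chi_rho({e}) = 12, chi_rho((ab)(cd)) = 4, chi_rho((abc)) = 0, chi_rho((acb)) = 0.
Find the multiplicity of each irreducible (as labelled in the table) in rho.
Multiplicities: chi_1: 2, chi_2: 2, chi_3: 2, chi_4: 2.

Details: Use <chi_rho, chi> = (1/|G|) sum_C |C| * chi_rho(C) * conj(chi(C)) with |G| = 12 for each irreducible chi in the table:
  <chi_rho, chi_1> = (1/12)[1*(12)*conj(1) + 3*(4)*conj(1) + 4*(0)*conj(1) + 4*(0)*conj(1)]
      = (1/12)[(12) + (12) + (0) + (0)] = 24/12 = 2
  <chi_rho, chi_2> = (1/12)[1*(12)*conj(1) + 3*(4)*conj(1) + 4*(0)*conj(exp(2*I*pi/3)) + 4*(0)*conj(exp(-2*I*pi/3))]
      = (1/12)[(12) + (12) + (0) + (0)] = 24/12 = 2
  <chi_rho, chi_3> = (1/12)[1*(12)*conj(1) + 3*(4)*conj(1) + 4*(0)*conj(exp(-2*I*pi/3)) + 4*(0)*conj(exp(2*I*pi/3))]
      = (1/12)[(12) + (12) + (0) + (0)] = 24/12 = 2
  <chi_rho, chi_4> = (1/12)[1*(12)*conj(3) + 3*(4)*conj(-1) + 4*(0)*conj(0) + 4*(0)*conj(0)]
      = (1/12)[(36) + (-12) + (0) + (0)] = 24/12 = 2
(Exp terms are combined using exp(i*s)*conj(exp(i*t)) = exp(i*(s-t)), and sums of them are collapsed using the identity that for every m > 1 the m distinct m-th roots of unity sum to 0, e.g. 1 + exp(2*I*pi/3) + exp(-2*I*pi/3) = 0.)
Dimension check: dim(rho) = sum (mult * dim) = 2*1 + 2*1 + 2*1 + 2*3 = 12 = chi_rho(e) = 12.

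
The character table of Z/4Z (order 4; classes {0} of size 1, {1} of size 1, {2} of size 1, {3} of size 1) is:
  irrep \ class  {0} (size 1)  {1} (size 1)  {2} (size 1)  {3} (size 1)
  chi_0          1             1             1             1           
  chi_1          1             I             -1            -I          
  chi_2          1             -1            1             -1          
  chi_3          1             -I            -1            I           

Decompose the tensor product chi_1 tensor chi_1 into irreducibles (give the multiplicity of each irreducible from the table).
chi_1 tensor chi_1 = chi_2 (all other irreducibles have multiplicity 0).

Explanation: The character of a tensor product is the pointwise product (chi_1 * chi_1)(C) = chi_1(C) * chi_1(C):
  {0}: (1)*(1), {1}: (I)*(I), {2}: (-1)*(-1), {3}: (-I)*(-I)
so (chi_1 * chi_1) takes values
  {0} -> 1, {1} -> -1, {2} -> 1, {3} -> -1.
Now take the inner product of this character with each irreducible chi from the table, <chi_1*chi_1, chi> = (1/4) sum_C |C| (chi_1*chi_1)(C) conj(chi(C)):
  <chi_1*chi_1, chi_0> = (1/4)[1*(1)*conj(1) + 1*(-1)*conj(1) + 1*(1)*conj(1) + 1*(-1)*conj(1)]
      = (1/4)[(1) + (-1) + (1) + (-1)] = 0/4 = 0
  <chi_1*chi_1, chi_1> = (1/4)[1*(1)*conj(1) + 1*(-1)*conj(I) + 1*(1)*conj(-1) + 1*(-1)*conj(-I)]
      = (1/4)[(1) + (I) + (-1) + (-I)] = 0/4 = 0
  <chi_1*chi_1, chi_2> = (1/4)[1*(1)*conj(1) + 1*(-1)*conj(-1) + 1*(1)*conj(1) + 1*(-1)*conj(-1)]
      = (1/4)[(1) + (1) + (1) + (1)] = 4/4 = 1
  <chi_1*chi_1, chi_3> = (1/4)[1*(1)*conj(1) + 1*(-1)*conj(-I) + 1*(1)*conj(-1) + 1*(-1)*conj(I)]
      = (1/4)[(1) + (-I) + (-1) + (I)] = 0/4 = 0
(Exp terms are combined using exp(i*s)*conj(exp(i*t)) = exp(i*(s-t)), and sums of them are collapsed using the identity that for every m > 1 the m distinct m-th roots of unity sum to 0, e.g. 1 + exp(2*I*pi/3) + exp(-2*I*pi/3) = 0.)
Hence the multiplicities are chi_2: 1. Dimension check: dim(chi_1)*dim(chi_1) = 1*1 = 1 and sum (mult * dim) = 1*1 = 1.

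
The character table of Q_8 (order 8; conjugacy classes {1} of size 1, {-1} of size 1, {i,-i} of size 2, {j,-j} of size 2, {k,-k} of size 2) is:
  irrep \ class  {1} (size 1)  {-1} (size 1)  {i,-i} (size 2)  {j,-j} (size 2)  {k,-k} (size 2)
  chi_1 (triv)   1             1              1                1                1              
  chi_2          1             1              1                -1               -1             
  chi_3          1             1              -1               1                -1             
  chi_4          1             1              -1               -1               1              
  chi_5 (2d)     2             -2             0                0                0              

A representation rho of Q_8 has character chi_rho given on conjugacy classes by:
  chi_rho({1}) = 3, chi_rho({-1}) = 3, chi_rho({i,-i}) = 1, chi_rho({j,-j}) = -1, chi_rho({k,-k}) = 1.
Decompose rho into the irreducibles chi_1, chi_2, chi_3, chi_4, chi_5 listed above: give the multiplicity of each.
Multiplicities: chi_1: 1, chi_2: 1, chi_3: 0, chi_4: 1, chi_5: 0.

Use <chi_rho, chi> = (1/|G|) sum_C |C| * chi_rho(C) * conj(chi(C)) with |G| = 8 for each irreducible chi in the table:
  <chi_rho, chi_1> = (1/8)[1*(3)*conj(1) + 1*(3)*conj(1) + 2*(1)*conj(1) + 2*(-1)*conj(1) + 2*(1)*conj(1)]
      = (1/8)[(3) + (3) + (2) + (-2) + (2)] = 8/8 = 1
  <chi_rho, chi_2> = (1/8)[1*(3)*conj(1) + 1*(3)*conj(1) + 2*(1)*conj(1) + 2*(-1)*conj(-1) + 2*(1)*conj(-1)]
      = (1/8)[(3) + (3) + (2) + (2) + (-2)] = 8/8 = 1
  <chi_rho, chi_3> = (1/8)[1*(3)*conj(1) + 1*(3)*conj(1) + 2*(1)*conj(-1) + 2*(-1)*conj(1) + 2*(1)*conj(-1)]
      = (1/8)[(3) + (3) + (-2) + (-2) + (-2)] = 0/8 = 0
  <chi_rho, chi_4> = (1/8)[1*(3)*conj(1) + 1*(3)*conj(1) + 2*(1)*conj(-1) + 2*(-1)*conj(-1) + 2*(1)*conj(1)]
      = (1/8)[(3) + (3) + (-2) + (2) + (2)] = 8/8 = 1
  <chi_rho, chi_5> = (1/8)[1*(3)*conj(2) + 1*(3)*conj(-2) + 2*(1)*conj(0) + 2*(-1)*conj(0) + 2*(1)*conj(0)]
      = (1/8)[(6) + (-6) + (0) + (0) + (0)] = 0/8 = 0
Dimension check: dim(rho) = sum (mult * dim) = 1*1 + 1*1 + 0*1 + 1*1 + 0*2 = 3 = chi_rho(e) = 3.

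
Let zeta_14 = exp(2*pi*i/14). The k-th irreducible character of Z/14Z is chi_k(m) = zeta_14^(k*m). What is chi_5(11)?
chi_5(11) = zeta_14^55 = exp(-I*pi/7)

Proof sketch: chi_5(11) = zeta_14^(5*11) = zeta_14^55. Since zeta_14^14 = 1, this equals zeta_14^13 = exp(2*pi*i*13/14) = exp(-I*pi/7).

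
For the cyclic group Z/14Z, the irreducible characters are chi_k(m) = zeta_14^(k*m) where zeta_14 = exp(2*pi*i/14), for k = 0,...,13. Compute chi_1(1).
chi_1(1) = zeta_14^1 = exp(I*pi/7)

Why: chi_1(1) = zeta_14^(1*1) = zeta_14^1. Since zeta_14^14 = 1, this equals zeta_14^1 = exp(2*pi*i*1/14) = exp(I*pi/7).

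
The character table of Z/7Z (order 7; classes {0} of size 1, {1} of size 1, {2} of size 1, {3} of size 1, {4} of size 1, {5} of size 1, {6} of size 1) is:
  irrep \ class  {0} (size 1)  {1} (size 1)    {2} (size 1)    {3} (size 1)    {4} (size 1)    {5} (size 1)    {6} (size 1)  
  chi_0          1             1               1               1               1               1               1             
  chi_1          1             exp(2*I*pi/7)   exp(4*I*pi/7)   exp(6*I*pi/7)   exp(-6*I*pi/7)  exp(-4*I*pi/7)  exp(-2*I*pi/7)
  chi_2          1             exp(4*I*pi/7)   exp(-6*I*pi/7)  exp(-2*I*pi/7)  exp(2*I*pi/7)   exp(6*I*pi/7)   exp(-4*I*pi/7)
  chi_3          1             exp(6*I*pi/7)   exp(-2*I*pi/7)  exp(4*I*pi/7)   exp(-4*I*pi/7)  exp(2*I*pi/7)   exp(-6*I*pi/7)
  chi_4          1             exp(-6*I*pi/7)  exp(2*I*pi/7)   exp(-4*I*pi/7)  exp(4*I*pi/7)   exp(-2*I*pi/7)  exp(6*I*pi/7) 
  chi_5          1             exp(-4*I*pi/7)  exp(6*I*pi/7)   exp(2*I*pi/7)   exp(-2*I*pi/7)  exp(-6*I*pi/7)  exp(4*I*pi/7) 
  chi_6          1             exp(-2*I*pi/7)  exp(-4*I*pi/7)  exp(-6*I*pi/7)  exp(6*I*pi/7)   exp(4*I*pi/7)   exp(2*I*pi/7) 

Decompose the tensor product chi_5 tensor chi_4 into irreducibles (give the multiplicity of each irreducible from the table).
chi_5 tensor chi_4 = chi_2 (all other irreducibles have multiplicity 0).

Reasoning: The character of a tensor product is the pointwise product (chi_5 * chi_4)(C) = chi_5(C) * chi_4(C):
  {0}: (1)*(1), {1}: (exp(-4*I*pi/7))*(exp(-6*I*pi/7)), {2}: (exp(6*I*pi/7))*(exp(2*I*pi/7)), {3}: (exp(2*I*pi/7))*(exp(-4*I*pi/7)), {4}: (exp(-2*I*pi/7))*(exp(4*I*pi/7)), {5}: (exp(-6*I*pi/7))*(exp(-2*I*pi/7)), {6}: (exp(4*I*pi/7))*(exp(6*I*pi/7))
so (chi_5 * chi_4) takes values
  {0} -> 1, {1} -> exp(4*I*pi/7), {2} -> exp(-6*I*pi/7), {3} -> exp(-2*I*pi/7), {4} -> exp(2*I*pi/7), {5} -> exp(6*I*pi/7), {6} -> exp(-4*I*pi/7).
Now take the inner product of this character with each irreducible chi from the table, <chi_5*chi_4, chi> = (1/7) sum_C |C| (chi_5*chi_4)(C) conj(chi(C)):
  <chi_5*chi_4, chi_0> = (1/7)[1*(1)*conj(1) + 1*(exp(4*I*pi/7))*conj(1) + 1*(exp(-6*I*pi/7))*conj(1) + 1*(exp(-2*I*pi/7))*conj(1) + 1*(exp(2*I*pi/7))*conj(1) + 1*(exp(6*I*pi/7))*conj(1) + 1*(exp(-4*I*pi/7))*conj(1)]
      = (1/7)[(1) + (exp(4*I*pi/7)) + (exp(-6*I*pi/7)) + (exp(-2*I*pi/7)) + (exp(2*I*pi/7)) + (exp(6*I*pi/7)) + (exp(-4*I*pi/7))] = 0/7 = 0
  <chi_5*chi_4, chi_1> = (1/7)[1*(1)*conj(1) + 1*(exp(4*I*pi/7))*conj(exp(2*I*pi/7)) + 1*(exp(-6*I*pi/7))*conj(exp(4*I*pi/7)) + 1*(exp(-2*I*pi/7))*conj(exp(6*I*pi/7)) + 1*(exp(2*I*pi/7))*conj(exp(-6*I*pi/7)) + 1*(exp(6*I*pi/7))*conj(exp(-4*I*pi/7)) + 1*(exp(-4*I*pi/7))*conj(exp(-2*I*pi/7))]
      = (1/7)[(1) + (exp(2*I*pi/7)) + (exp(4*I*pi/7)) + (exp(6*I*pi/7)) + (exp(-6*I*pi/7)) + (exp(-4*I*pi/7)) + (exp(-2*I*pi/7))] = 0/7 = 0
  <chi_5*chi_4, chi_2> = (1/7)[1*(1)*conj(1) + 1*(exp(4*I*pi/7))*conj(exp(4*I*pi/7)) + 1*(exp(-6*I*pi/7))*conj(exp(-6*I*pi/7)) + 1*(exp(-2*I*pi/7))*conj(exp(-2*I*pi/7)) + 1*(exp(2*I*pi/7))*conj(exp(2*I*pi/7)) + 1*(exp(6*I*pi/7))*conj(exp(6*I*pi/7)) + 1*(exp(-4*I*pi/7))*conj(exp(-4*I*pi/7))]
      = (1/7)[(1) + (1) + (1) + (1) + (1) + (1) + (1)] = 7/7 = 1
  <chi_5*chi_4, chi_3> = (1/7)[1*(1)*conj(1) + 1*(exp(4*I*pi/7))*conj(exp(6*I*pi/7)) + 1*(exp(-6*I*pi/7))*conj(exp(-2*I*pi/7)) + 1*(exp(-2*I*pi/7))*conj(exp(4*I*pi/7)) + 1*(exp(2*I*pi/7))*conj(exp(-4*I*pi/7)) + 1*(exp(6*I*pi/7))*conj(exp(2*I*pi/7)) + 1*(exp(-4*I*pi/7))*conj(exp(-6*I*pi/7))]
      = (1/7)[(1) + (exp(-2*I*pi/7)) + (exp(-4*I*pi/7)) + (exp(-6*I*pi/7)) + (exp(6*I*pi/7)) + (exp(4*I*pi/7)) + (exp(2*I*pi/7))] = 0/7 = 0
  <chi_5*chi_4, chi_4> = (1/7)[1*(1)*conj(1) + 1*(exp(4*I*pi/7))*conj(exp(-6*I*pi/7)) + 1*(exp(-6*I*pi/7))*conj(exp(2*I*pi/7)) + 1*(exp(-2*I*pi/7))*conj(exp(-4*I*pi/7)) + 1*(exp(2*I*pi/7))*conj(exp(4*I*pi/7)) + 1*(exp(6*I*pi/7))*conj(exp(-2*I*pi/7)) + 1*(exp(-4*I*pi/7))*conj(exp(6*I*pi/7))]
      = (1/7)[(1) + (exp(-4*I*pi/7)) + (exp(6*I*pi/7)) + (exp(2*I*pi/7)) + (exp(-2*I*pi/7)) + (exp(-6*I*pi/7)) + (exp(4*I*pi/7))] = 0/7 = 0
  <chi_5*chi_4, chi_5> = (1/7)[1*(1)*conj(1) + 1*(exp(4*I*pi/7))*conj(exp(-4*I*pi/7)) + 1*(exp(-6*I*pi/7))*conj(exp(6*I*pi/7)) + 1*(exp(-2*I*pi/7))*conj(exp(2*I*pi/7)) + 1*(exp(2*I*pi/7))*conj(exp(-2*I*pi/7)) + 1*(exp(6*I*pi/7))*conj(exp(-6*I*pi/7)) + 1*(exp(-4*I*pi/7))*conj(exp(4*I*pi/7))]
      = (1/7)[(1) + (exp(-6*I*pi/7)) + (exp(2*I*pi/7)) + (exp(-4*I*pi/7)) + (exp(4*I*pi/7)) + (exp(-2*I*pi/7)) + (exp(6*I*pi/7))] = 0/7 = 0
  <chi_5*chi_4, chi_6> = (1/7)[1*(1)*conj(1) + 1*(exp(4*I*pi/7))*conj(exp(-2*I*pi/7)) + 1*(exp(-6*I*pi/7))*conj(exp(-4*I*pi/7)) + 1*(exp(-2*I*pi/7))*conj(exp(-6*I*pi/7)) + 1*(exp(2*I*pi/7))*conj(exp(6*I*pi/7)) + 1*(exp(6*I*pi/7))*conj(exp(4*I*pi/7)) + 1*(exp(-4*I*pi/7))*conj(exp(2*I*pi/7))]
      = (1/7)[(1) + (exp(6*I*pi/7)) + (exp(-2*I*pi/7)) + (exp(4*I*pi/7)) + (exp(-4*I*pi/7)) + (exp(2*I*pi/7)) + (exp(-6*I*pi/7))] = 0/7 = 0
(Exp terms are combined using exp(i*s)*conj(exp(i*t)) = exp(i*(s-t)), and sums of them are collapsed using the identity that for every m > 1 the m distinct m-th roots of unity sum to 0, e.g. 1 + exp(2*I*pi/3) + exp(-2*I*pi/3) = 0.)
Hence the multiplicities are chi_2: 1. Dimension check: dim(chi_5)*dim(chi_4) = 1*1 = 1 and sum (mult * dim) = 1*1 = 1.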